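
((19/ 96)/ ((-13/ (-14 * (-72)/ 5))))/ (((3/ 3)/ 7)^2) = -19551/130 = -150.39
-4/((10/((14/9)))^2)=-196/2025 = -0.10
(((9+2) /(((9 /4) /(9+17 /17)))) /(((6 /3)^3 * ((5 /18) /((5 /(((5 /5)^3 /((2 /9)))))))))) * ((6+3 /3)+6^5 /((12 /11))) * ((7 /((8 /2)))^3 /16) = 134601775/2304 = 58420.91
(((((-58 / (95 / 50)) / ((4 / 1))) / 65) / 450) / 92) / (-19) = 29/194290200 = 0.00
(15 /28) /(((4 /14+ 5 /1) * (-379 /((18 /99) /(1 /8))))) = -60/154253 = 0.00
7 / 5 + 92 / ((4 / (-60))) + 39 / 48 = -110223/80 = -1377.79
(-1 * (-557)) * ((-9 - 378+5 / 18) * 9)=-3877277/2 = -1938638.50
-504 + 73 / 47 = -23615/47 = -502.45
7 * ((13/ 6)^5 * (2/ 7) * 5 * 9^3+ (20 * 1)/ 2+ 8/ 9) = 50135531/144 = 348163.41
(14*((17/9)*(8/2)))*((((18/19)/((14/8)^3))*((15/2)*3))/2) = 195840/931 = 210.35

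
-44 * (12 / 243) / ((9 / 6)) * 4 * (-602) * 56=47466496/243 = 195335.37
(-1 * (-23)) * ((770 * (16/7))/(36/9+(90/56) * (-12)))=-283360/107 = -2648.22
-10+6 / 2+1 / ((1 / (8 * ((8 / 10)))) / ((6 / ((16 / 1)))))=-23/5 = -4.60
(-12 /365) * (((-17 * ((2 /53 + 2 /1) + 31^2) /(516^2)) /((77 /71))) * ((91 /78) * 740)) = 53010233/32940666 = 1.61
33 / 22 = 3/2 = 1.50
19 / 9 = 2.11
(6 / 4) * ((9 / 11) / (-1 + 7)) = 0.20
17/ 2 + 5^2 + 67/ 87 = 5963/174 = 34.27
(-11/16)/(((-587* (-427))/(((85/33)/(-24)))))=85/288747648 = 0.00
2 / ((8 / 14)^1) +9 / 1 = 25/2 = 12.50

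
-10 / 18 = -5/9 = -0.56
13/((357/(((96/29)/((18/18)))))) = 416/3451 = 0.12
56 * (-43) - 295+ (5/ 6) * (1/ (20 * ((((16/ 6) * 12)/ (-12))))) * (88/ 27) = -583859/216 = -2703.05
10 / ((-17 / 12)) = -120/17 = -7.06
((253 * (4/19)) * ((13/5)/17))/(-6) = -6578/4845 = -1.36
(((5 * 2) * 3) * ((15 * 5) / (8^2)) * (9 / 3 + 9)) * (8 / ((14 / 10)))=16875/7 = 2410.71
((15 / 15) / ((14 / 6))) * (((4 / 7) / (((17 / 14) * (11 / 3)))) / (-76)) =-18/24871 = 0.00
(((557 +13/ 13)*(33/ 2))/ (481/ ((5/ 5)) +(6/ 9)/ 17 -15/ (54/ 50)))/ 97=1408671/6932978 = 0.20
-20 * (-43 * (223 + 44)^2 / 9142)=30654270/4571 = 6706.25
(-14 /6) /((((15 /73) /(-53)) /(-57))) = -514577/15 = -34305.13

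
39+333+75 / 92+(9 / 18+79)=41613/92 = 452.32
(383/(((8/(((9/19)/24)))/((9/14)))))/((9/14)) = 1149/1216 = 0.94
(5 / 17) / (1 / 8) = 2.35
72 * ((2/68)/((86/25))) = 450/731 = 0.62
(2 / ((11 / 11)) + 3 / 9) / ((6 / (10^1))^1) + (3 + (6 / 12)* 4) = 80/9 = 8.89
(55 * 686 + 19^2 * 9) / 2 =40979/2 = 20489.50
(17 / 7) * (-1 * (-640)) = 10880/7 = 1554.29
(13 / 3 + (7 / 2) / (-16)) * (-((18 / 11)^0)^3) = -395/96 = -4.11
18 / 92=0.20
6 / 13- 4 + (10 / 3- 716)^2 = 59423158/117 = 507890.24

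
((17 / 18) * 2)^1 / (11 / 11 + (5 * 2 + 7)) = 17/162 = 0.10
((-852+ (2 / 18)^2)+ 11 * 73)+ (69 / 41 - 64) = -369643/3321 = -111.30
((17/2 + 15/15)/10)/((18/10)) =19/36 = 0.53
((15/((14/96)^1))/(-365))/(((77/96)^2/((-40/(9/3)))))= 17694720/3029719 = 5.84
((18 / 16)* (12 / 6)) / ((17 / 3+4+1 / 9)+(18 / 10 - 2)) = 405/1724 = 0.23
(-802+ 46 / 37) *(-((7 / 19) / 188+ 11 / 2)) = 145569771/33041 = 4405.73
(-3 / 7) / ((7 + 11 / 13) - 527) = 39/47243 = 0.00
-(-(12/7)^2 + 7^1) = -4.06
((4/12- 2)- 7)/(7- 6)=-26/3 = -8.67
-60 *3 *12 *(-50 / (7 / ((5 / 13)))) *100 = 54000000/91 = 593406.59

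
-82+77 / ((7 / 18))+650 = 766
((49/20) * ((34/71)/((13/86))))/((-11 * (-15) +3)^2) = 731/2658240 = 0.00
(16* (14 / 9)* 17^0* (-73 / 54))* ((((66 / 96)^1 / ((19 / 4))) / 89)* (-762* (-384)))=-730999808/45657 = -16010.68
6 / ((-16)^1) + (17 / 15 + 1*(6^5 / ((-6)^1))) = -155429/120 = -1295.24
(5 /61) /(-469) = -5/28609 = 0.00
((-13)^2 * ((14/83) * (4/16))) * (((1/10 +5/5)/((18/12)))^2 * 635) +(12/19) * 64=351141019/141930 = 2474.04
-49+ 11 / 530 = -25959/530 = -48.98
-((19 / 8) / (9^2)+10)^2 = -42237001/419904 = -100.59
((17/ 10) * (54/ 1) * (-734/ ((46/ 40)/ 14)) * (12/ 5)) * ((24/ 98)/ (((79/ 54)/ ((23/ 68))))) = -308209536/2765 = -111468.19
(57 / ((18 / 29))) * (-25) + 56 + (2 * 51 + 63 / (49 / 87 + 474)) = -529555463/247722 = -2137.70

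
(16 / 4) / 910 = 2/455 = 0.00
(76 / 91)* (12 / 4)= 228/91 = 2.51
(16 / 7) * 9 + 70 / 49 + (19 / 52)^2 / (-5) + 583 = 8179239/13520 = 604.97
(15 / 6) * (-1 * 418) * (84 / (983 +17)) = -4389/50 = -87.78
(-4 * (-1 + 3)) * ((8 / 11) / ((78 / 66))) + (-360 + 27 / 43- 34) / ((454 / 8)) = -1504284/126893 = -11.85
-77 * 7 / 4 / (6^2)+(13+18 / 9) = 1621/144 = 11.26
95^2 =9025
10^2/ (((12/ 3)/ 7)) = 175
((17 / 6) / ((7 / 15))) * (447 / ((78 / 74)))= 468605/182 = 2574.75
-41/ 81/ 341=-41/27621 = 0.00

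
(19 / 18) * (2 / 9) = 19/81 = 0.23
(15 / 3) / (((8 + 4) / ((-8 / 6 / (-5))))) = 1/9 = 0.11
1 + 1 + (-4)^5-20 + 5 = -1037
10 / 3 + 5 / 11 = 125/33 = 3.79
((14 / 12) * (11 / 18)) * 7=539/108 = 4.99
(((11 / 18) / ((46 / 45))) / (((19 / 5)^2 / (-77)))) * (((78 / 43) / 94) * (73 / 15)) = -0.30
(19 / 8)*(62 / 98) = 589/392 = 1.50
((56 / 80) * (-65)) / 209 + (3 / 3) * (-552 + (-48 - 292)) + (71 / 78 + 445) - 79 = -4281781/8151 = -525.31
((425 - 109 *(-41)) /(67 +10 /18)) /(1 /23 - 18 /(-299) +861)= 6584877/78270880 = 0.08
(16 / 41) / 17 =16/697 = 0.02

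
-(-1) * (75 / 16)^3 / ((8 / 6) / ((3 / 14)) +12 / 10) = 18984375/1368064 = 13.88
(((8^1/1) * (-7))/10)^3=-21952/125 = -175.62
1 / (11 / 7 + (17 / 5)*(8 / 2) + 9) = 0.04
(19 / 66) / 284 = 19/18744 = 0.00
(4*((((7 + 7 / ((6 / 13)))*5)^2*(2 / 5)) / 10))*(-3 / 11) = -17689/33 = -536.03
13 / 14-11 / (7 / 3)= -53/14 = -3.79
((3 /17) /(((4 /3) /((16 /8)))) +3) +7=349/34 = 10.26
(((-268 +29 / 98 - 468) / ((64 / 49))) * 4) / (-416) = 5.42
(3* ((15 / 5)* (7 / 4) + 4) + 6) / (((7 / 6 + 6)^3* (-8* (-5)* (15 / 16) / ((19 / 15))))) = 6156/1987675 = 0.00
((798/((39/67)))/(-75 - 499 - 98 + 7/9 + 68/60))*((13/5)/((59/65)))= -5212935/889543 = -5.86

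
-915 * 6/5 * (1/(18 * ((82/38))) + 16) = -721447/41 = -17596.27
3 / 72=1/24 = 0.04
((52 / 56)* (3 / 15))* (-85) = -221/14 = -15.79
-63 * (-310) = 19530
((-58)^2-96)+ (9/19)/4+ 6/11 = 2732603/836 = 3268.66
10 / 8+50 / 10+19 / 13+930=937.71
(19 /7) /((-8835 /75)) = -5/217 = -0.02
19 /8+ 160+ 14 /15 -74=10717/120 = 89.31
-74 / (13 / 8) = -592/13 = -45.54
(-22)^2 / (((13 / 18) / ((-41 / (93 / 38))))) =-4524432/403 = -11226.88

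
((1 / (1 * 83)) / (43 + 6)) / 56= 1/227752 = 0.00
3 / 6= 1/2 = 0.50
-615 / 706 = -0.87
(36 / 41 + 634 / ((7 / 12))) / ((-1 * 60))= -5203/287 = -18.13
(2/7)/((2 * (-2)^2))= 1/28 = 0.04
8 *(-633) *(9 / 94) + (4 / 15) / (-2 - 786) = -484.85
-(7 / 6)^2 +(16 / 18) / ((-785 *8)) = -1.36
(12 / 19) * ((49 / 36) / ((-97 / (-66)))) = 1078/1843 = 0.58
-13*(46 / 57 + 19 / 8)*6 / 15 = -18863/1140 = -16.55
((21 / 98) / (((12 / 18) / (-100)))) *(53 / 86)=-11925/602 = -19.81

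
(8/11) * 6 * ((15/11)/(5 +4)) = 80/121 = 0.66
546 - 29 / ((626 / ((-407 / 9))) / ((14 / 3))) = 4696867/8451 = 555.78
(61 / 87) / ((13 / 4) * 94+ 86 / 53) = 6466/2832285 = 0.00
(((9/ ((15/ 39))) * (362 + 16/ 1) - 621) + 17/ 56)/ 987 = 2302861/276360 = 8.33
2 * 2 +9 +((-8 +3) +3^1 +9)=20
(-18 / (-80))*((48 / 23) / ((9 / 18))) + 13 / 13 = 223/115 = 1.94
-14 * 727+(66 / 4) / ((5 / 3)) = -101681/10 = -10168.10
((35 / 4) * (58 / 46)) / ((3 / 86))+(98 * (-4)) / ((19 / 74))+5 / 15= -3172975/2622 = -1210.14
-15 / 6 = -5/2 = -2.50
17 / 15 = 1.13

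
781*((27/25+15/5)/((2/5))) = 39831/5 = 7966.20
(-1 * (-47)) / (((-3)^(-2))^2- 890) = -3807/72089 = -0.05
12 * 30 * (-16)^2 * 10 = 921600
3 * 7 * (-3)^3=-567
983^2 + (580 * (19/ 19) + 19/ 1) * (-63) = 928552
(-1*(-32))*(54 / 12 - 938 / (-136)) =364.71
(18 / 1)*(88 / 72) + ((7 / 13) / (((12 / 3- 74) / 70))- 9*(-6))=981/13 = 75.46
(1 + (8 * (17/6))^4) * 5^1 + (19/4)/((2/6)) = 427633757/324 = 1319857.27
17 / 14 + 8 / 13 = 333/182 = 1.83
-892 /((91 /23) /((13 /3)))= -20516/21 = -976.95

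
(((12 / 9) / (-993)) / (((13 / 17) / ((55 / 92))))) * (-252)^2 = -6597360/98969 = -66.66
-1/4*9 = -9/4 = -2.25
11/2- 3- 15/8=5/8 = 0.62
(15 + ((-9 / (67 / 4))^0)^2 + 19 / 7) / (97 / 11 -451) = -1441/34048 = -0.04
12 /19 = 0.63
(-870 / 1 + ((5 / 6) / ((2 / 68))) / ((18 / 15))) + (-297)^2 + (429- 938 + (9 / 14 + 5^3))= 5479693/63 = 86979.25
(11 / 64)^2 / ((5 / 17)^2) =34969/102400 = 0.34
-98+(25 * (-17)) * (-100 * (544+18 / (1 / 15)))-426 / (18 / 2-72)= 726493084/21 = 34594908.76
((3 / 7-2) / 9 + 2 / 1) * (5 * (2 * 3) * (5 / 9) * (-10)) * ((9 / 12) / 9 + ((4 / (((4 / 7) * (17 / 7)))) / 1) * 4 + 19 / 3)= -7518125/1377 = -5459.79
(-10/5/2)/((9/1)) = -1/9 = -0.11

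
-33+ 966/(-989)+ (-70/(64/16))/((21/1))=-34.81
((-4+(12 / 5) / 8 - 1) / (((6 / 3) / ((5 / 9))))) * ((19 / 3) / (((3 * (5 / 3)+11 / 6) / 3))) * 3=-893/82 = -10.89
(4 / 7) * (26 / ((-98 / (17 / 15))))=-884/5145 = -0.17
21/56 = 3/8 = 0.38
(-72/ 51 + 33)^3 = 154854153/4913 = 31519.27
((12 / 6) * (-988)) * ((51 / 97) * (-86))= 8666736/97 = 89347.79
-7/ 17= -0.41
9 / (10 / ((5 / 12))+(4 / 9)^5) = 531441/1418200 = 0.37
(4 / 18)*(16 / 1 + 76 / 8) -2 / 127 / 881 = 5.67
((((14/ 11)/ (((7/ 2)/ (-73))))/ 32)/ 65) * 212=-3869/1430 = -2.71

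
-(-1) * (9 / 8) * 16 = 18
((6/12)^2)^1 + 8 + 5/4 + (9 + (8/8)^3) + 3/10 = 99/5 = 19.80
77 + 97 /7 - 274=-1282/7 = -183.14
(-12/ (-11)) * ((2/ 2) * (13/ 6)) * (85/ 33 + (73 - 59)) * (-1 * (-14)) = 199108/363 = 548.51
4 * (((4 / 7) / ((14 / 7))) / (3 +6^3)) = 8/1533 = 0.01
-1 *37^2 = -1369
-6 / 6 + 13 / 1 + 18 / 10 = 69/5 = 13.80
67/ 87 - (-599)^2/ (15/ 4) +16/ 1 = -13871207/145 = -95663.50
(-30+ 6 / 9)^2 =7744/9 = 860.44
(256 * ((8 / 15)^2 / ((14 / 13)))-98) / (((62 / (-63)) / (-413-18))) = -10312537/775 = -13306.50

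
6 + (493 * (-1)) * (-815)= 401801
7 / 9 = 0.78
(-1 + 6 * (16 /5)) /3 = 91/15 = 6.07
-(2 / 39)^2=-4/1521 = 0.00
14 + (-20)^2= 414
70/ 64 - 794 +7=-25149/32 = -785.91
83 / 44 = 1.89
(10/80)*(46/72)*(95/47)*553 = 1208305/13536 = 89.27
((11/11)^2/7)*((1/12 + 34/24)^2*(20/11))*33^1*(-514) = -69390/7 = -9912.86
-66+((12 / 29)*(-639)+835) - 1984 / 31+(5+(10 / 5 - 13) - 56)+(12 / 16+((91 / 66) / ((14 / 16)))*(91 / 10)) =393.68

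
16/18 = 0.89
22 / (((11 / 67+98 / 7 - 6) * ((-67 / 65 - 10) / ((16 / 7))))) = -1532960/2745393 = -0.56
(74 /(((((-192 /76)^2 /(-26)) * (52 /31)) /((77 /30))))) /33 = -13.98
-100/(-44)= 25/11 = 2.27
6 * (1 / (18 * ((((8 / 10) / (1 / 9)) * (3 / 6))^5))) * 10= 15625/2834352 = 0.01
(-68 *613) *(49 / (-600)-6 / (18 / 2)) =31193.53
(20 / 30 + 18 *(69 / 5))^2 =13957696/225 = 62034.20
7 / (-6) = -7/6 = -1.17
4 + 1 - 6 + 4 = 3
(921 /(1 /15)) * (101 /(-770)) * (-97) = 175773.45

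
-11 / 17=-0.65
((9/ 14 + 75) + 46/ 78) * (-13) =-41623/42 = -991.02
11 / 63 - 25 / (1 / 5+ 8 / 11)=-26.79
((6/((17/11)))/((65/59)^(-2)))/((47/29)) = 8086650/2781319 = 2.91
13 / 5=2.60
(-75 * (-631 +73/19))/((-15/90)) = -5362200/19 = -282221.05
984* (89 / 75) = 29192/25 = 1167.68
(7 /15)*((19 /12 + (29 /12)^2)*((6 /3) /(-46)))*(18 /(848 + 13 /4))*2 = -0.01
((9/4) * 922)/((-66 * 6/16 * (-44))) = 461/242 = 1.90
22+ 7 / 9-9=124/9 = 13.78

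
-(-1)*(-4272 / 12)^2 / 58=63368/29 = 2185.10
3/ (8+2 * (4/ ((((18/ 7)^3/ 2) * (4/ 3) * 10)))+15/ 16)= 58320/175117 = 0.33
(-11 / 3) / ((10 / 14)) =-77/15 = -5.13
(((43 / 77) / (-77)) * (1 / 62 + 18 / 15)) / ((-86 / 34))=6409/1837990 = 0.00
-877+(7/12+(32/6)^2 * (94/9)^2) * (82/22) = 342909713/32076 = 10690.54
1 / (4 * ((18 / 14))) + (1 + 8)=331/36 = 9.19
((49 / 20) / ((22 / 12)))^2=21609/12100 = 1.79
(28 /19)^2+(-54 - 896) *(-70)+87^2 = 26739693/361 = 74071.17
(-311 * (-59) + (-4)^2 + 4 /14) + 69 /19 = 2443066/133 = 18368.92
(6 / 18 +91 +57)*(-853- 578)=-212265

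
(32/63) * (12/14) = 64/147 = 0.44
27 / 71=0.38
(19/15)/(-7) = -19/105 = -0.18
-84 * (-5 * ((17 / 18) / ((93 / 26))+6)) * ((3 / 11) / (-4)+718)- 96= 1888707.99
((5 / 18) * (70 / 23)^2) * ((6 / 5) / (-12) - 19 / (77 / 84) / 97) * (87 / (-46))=118902175/77893134 = 1.53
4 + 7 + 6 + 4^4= 273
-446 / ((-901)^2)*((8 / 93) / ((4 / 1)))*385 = -343420/75497493 = 0.00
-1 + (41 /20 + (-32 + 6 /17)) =-10403/340 = -30.60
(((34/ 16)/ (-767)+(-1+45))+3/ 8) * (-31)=-2110077/1534 = -1375.54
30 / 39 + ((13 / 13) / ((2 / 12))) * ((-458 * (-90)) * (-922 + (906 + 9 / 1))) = -22506110/13 = -1731239.23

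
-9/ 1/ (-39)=3/13 = 0.23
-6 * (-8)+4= 52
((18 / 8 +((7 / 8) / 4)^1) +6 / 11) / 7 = 1061/2464 = 0.43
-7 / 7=-1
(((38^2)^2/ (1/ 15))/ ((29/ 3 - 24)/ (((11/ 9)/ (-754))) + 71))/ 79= 44.42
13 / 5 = 2.60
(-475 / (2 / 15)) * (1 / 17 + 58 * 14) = -98360625/34 = -2892959.56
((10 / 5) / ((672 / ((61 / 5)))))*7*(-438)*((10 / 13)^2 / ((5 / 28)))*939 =-346385.43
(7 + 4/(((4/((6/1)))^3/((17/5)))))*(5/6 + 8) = 28037/60 = 467.28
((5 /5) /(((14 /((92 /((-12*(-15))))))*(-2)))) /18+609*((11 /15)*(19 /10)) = 848.54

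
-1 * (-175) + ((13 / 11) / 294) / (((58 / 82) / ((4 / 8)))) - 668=-92472463/187572 = -493.00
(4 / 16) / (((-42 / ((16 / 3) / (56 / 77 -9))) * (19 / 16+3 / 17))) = 5984/2126943 = 0.00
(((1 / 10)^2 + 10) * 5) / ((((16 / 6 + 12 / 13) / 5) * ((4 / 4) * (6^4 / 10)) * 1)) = 1859/3456 = 0.54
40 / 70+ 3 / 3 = 11/7 = 1.57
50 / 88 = 25/44 = 0.57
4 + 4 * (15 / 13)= 112/13 = 8.62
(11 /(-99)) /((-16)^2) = -1/2304 = 0.00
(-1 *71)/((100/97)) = -6887/100 = -68.87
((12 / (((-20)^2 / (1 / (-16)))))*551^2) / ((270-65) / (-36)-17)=431433/17200 = 25.08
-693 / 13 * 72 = -49896/13 = -3838.15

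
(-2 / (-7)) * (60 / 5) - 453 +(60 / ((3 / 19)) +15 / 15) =-480/7 = -68.57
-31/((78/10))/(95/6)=-62/247 = -0.25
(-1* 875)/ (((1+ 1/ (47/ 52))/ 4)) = -164500/99 = -1661.62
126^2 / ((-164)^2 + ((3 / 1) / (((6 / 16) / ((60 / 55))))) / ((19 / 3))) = 829521/1405388 = 0.59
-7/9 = -0.78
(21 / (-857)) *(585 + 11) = -12516/857 = -14.60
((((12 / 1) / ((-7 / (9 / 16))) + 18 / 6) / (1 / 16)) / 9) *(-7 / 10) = -38/15 = -2.53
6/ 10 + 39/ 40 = 63/40 = 1.58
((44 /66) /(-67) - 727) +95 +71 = -112763/201 = -561.01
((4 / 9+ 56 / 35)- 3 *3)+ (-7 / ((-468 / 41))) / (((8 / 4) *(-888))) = -6.96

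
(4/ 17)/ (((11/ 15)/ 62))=3720/187 = 19.89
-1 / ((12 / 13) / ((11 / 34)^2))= -1573/13872 = -0.11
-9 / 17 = -0.53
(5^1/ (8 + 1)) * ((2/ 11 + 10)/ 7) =80/99 = 0.81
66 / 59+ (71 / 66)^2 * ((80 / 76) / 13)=19239973/15869997 = 1.21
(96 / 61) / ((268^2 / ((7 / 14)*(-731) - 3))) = -33/4087 = -0.01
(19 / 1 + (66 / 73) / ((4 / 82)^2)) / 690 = 58247/100740 = 0.58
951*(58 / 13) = 55158/13 = 4242.92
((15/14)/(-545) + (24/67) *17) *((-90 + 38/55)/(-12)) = 127385966/2811655 = 45.31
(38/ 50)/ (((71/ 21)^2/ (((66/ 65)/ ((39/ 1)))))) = 184338/106491125 = 0.00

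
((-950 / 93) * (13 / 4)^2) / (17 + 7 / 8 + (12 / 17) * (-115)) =1364675/800637 = 1.70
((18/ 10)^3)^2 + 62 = 1500191/15625 = 96.01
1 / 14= 0.07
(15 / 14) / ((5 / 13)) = 39/14 = 2.79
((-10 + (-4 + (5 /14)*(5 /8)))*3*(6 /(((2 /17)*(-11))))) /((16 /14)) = 236079/1408 = 167.67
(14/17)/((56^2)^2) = 1/11941888 = 0.00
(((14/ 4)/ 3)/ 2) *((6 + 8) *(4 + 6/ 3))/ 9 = 49/9 = 5.44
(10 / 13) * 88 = 880/13 = 67.69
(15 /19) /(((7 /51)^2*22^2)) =39015/450604 = 0.09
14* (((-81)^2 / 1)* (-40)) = -3674160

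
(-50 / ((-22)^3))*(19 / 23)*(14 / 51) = 3325/3122526 = 0.00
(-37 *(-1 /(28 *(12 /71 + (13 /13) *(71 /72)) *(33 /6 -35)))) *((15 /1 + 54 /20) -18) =141858/12193825 = 0.01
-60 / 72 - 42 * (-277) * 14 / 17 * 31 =30294851/102 = 297008.34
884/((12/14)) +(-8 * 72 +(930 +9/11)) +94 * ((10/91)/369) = 1386.18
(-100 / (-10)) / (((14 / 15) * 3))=25/7 = 3.57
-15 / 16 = -0.94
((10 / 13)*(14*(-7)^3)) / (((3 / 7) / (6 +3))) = -1008420/13 = -77570.77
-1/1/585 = -1/585 = 0.00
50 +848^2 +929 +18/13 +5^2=9361422/13 = 720109.38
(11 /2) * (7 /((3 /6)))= 77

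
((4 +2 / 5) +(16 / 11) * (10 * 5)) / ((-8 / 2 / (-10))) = 2121/11 = 192.82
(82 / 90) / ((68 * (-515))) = -41/1575900 = 0.00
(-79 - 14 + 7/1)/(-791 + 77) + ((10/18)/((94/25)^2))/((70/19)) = 354509/2703816 = 0.13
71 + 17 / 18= 1295/18 = 71.94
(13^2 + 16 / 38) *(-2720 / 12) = -729640/19 = -38402.11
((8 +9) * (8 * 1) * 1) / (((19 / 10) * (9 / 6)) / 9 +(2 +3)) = 8160/319 = 25.58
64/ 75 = 0.85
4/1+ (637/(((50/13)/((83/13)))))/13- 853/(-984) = 2120689/24600 = 86.21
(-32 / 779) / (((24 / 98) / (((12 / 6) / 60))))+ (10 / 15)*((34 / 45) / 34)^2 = -24902/4732425 = -0.01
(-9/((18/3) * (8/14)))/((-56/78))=117/32 = 3.66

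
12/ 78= 2/13 = 0.15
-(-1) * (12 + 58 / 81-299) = -23189/81 = -286.28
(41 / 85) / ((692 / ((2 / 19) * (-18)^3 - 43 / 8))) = -227017/525920 = -0.43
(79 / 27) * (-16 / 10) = -632/135 = -4.68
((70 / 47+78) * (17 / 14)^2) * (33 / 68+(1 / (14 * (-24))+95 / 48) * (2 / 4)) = 8351828/48363 = 172.69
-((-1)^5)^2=-1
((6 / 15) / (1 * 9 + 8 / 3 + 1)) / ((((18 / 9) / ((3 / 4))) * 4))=9/3040 = 0.00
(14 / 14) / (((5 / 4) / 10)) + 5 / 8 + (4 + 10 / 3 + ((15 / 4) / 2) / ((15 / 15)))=107/6 = 17.83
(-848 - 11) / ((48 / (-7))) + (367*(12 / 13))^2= 931986565/8112 = 114889.86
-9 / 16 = -0.56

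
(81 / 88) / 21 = 27/616 = 0.04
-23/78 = -0.29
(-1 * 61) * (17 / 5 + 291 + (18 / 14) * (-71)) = -433649/35 = -12389.97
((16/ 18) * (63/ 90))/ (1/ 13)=364/45 = 8.09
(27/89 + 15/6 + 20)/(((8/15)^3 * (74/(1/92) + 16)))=13699125/621912064 = 0.02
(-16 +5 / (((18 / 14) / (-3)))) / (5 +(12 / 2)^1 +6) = -83/51 = -1.63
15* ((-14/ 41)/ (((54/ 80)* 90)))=-0.08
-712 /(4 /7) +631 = -615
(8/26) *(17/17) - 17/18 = -149/234 = -0.64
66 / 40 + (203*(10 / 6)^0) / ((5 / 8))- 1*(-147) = 9469/20 = 473.45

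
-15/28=-0.54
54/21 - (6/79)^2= 112086/43687 = 2.57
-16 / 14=-8/7 = -1.14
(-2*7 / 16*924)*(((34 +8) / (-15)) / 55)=1029/25 = 41.16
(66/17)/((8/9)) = 297/68 = 4.37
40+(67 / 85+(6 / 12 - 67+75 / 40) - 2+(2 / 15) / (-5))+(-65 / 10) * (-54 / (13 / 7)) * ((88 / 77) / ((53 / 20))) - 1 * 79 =-12625171/540600 = -23.35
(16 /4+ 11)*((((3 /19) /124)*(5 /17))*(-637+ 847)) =23625/20026 = 1.18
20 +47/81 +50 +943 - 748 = 21512/81 = 265.58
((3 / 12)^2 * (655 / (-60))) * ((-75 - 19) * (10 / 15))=6157/144 = 42.76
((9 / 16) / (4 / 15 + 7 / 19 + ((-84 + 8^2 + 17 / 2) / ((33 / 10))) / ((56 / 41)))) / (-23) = 21945/1719526 = 0.01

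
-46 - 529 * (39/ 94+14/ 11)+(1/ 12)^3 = -838657499/893376 = -938.75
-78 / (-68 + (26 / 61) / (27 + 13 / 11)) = 737490/642797 = 1.15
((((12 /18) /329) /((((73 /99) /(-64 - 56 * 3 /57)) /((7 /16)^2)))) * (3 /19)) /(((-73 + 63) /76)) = 110187/2607560 = 0.04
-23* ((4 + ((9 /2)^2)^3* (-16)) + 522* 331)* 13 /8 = -47751197/32 = -1492224.91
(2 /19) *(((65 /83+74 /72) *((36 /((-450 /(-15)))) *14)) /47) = 75754/1111785 = 0.07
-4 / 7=-0.57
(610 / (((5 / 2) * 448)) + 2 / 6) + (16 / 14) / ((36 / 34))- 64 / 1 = -62.04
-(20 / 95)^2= -16/361 = -0.04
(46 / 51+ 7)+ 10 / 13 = 5749/663 = 8.67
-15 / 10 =-3/2 = -1.50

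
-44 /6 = -22/3 = -7.33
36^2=1296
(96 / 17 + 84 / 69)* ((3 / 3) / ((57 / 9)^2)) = 24156/141151 = 0.17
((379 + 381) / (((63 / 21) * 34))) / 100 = 0.07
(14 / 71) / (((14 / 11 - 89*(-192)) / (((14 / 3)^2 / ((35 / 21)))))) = 15092/100100415 = 0.00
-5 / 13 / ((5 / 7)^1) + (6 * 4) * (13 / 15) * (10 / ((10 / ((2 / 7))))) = 2459/455 = 5.40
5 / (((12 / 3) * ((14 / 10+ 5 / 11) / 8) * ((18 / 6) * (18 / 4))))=0.40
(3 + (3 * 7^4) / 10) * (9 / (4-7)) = -21699/10 = -2169.90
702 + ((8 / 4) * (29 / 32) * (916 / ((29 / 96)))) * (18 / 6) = 17190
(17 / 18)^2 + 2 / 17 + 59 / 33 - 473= -28488629/60588 = -470.20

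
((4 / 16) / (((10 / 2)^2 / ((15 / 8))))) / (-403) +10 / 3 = 3.33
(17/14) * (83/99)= 1411/1386 = 1.02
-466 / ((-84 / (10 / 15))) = 233/63 = 3.70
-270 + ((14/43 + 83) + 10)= -7597/43 = -176.67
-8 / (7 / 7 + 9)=-4/5 = -0.80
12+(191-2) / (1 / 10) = 1902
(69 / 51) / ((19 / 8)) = 184/323 = 0.57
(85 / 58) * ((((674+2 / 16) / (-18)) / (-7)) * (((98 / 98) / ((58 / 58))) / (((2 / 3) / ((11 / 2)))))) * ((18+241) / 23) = 186570835/256128 = 728.43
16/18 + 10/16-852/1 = -61235/72 = -850.49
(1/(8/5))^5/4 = 3125/131072 = 0.02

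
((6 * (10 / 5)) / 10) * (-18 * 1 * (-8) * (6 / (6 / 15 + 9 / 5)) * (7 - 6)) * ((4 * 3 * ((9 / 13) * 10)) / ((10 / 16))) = 8957952/143 = 62643.02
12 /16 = 3/4 = 0.75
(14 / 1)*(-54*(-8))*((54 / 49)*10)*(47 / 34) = 92135.80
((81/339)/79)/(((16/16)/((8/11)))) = 216/98197 = 0.00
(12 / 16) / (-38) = -3/152 = -0.02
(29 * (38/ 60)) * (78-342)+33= -24079/5 = -4815.80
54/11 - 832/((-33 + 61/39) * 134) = 2307066/451781 = 5.11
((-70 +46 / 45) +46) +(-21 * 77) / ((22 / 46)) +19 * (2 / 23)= -3521407/1035 = -3402.33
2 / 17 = 0.12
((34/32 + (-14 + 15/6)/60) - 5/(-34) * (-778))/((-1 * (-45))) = -463247/183600 = -2.52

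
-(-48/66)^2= -64/121 = -0.53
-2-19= -21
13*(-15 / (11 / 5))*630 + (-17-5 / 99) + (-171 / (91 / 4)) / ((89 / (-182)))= -492029050/8811 = -55842.59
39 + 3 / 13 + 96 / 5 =3798/65 = 58.43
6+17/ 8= 65/8 = 8.12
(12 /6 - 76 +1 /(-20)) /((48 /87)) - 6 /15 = -43077/320 = -134.62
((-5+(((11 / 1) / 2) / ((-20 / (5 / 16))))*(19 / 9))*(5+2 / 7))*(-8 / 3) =220853/3024 = 73.03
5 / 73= 0.07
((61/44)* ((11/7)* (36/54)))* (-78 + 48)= -305/7 = -43.57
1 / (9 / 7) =7/9 = 0.78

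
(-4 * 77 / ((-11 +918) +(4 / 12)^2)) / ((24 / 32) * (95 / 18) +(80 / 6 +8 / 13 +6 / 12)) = -16632/901651 = -0.02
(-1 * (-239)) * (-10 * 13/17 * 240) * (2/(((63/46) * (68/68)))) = -228675200/357 = -640546.78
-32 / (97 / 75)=-2400/97 = -24.74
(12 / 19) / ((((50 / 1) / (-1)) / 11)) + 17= 8009/475 = 16.86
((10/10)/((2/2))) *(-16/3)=-16/3 = -5.33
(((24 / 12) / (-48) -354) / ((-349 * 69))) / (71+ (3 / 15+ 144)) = 42485/621867744 = 0.00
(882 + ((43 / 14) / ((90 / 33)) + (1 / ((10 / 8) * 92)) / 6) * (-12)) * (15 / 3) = 4342.34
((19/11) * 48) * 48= 43776/11 = 3979.64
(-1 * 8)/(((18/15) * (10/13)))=-26/3 = -8.67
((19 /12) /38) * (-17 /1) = -17/24 = -0.71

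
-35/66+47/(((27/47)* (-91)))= -77263/54054 = -1.43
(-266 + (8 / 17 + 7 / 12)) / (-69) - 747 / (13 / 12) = -125474627/182988 = -685.70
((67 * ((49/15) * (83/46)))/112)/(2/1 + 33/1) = 5561/55200 = 0.10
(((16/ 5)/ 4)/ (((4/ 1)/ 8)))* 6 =48/5 = 9.60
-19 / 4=-4.75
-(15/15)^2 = -1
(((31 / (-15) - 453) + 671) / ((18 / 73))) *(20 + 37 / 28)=47052953/2520 = 18671.81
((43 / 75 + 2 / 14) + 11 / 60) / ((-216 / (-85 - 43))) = 7556/14175 = 0.53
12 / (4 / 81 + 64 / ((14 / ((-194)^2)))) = 1701/24388135 = 0.00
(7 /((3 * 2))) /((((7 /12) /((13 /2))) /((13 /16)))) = 10.56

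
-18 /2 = -9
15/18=5/6 = 0.83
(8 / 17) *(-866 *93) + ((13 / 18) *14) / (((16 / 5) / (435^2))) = 152319511/272 = 559998.20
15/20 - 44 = -173/4 = -43.25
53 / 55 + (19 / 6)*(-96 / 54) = -6929/1485 = -4.67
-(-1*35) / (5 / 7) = 49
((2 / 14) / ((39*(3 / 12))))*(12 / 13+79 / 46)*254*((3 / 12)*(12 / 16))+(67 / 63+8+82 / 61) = 731965973/59750964 = 12.25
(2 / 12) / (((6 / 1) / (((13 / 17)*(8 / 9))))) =0.02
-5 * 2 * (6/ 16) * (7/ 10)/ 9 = -0.29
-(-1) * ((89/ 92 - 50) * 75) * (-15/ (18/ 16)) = 1127750/23 = 49032.61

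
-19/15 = -1.27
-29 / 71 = -0.41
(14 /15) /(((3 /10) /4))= 112/9 = 12.44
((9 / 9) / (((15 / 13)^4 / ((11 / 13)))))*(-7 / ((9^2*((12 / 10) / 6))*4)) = -169169/3280500 = -0.05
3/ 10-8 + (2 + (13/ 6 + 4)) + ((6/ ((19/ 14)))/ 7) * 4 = 853/285 = 2.99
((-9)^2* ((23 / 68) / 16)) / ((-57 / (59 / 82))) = -0.02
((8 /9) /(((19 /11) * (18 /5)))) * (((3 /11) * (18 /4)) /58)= 5/1653 = 0.00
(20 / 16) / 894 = 5/3576 = 0.00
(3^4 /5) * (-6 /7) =-486/35 = -13.89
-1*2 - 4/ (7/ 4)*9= -158/7 = -22.57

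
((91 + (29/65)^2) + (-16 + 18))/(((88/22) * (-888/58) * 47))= -121481/3751800 = -0.03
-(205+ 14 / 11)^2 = -5148361/121 = -42548.44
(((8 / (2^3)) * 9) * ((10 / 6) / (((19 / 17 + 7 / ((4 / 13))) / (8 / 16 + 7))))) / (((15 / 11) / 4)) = 7480/541 = 13.83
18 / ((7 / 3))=54/7 = 7.71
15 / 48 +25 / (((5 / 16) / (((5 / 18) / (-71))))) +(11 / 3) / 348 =331/32944 = 0.01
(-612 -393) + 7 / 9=-9038/9 = -1004.22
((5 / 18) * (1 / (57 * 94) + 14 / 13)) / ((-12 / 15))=-1875625/5015088 = -0.37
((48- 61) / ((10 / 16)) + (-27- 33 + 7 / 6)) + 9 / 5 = -467/6 = -77.83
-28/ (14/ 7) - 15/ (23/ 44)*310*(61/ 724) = -3178432/4163 = -763.50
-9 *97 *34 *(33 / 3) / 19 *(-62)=1065427.58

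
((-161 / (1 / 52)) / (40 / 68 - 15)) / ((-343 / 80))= -325312/2401 = -135.49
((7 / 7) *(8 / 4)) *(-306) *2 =-1224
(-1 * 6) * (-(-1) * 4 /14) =-12/7 = -1.71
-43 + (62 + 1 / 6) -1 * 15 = 25/6 = 4.17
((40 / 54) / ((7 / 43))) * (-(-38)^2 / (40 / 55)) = -1707530/189 = -9034.55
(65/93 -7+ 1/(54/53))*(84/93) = -124670/25947 = -4.80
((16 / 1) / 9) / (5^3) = 16/1125 = 0.01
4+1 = 5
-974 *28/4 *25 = -170450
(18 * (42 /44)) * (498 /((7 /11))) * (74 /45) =110556/5 = 22111.20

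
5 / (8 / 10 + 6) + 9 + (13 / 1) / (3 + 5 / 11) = 4360/323 = 13.50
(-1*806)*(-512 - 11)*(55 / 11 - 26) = -8852298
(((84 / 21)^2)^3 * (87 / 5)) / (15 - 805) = -178176/1975 = -90.22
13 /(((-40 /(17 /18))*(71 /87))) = -6409/17040 = -0.38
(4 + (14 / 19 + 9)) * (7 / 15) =609/95 = 6.41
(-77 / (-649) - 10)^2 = 339889/3481 = 97.64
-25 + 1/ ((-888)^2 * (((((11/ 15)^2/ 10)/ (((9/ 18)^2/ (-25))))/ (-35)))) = -25.00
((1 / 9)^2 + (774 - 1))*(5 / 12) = 156535/486 = 322.09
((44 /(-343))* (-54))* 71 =168696/343 = 491.83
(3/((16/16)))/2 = 3/2 = 1.50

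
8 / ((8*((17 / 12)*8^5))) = 3/139264 = 0.00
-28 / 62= -14/31 = -0.45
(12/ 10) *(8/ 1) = 48/5 = 9.60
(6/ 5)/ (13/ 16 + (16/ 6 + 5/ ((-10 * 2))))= 288/775 = 0.37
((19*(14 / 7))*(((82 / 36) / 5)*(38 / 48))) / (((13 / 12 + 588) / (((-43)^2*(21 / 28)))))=27367049/848280 = 32.26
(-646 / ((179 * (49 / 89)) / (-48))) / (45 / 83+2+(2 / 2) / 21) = 343584144/2828021 = 121.49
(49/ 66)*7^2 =2401/66 = 36.38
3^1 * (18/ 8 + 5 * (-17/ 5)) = -177/4 = -44.25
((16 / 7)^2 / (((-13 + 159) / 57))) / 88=912/39347 = 0.02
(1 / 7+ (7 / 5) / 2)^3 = 205379/343000 = 0.60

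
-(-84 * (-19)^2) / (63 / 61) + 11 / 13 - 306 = 1133191/39 = 29056.18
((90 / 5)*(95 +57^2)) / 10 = 30096/5 = 6019.20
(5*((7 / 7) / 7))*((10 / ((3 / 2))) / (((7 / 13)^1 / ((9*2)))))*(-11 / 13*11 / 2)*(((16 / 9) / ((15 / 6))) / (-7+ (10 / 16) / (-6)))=112640/1519 = 74.15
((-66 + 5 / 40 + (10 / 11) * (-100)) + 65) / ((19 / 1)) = -8077/1672 = -4.83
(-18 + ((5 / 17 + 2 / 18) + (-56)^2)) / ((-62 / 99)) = -2624138/527 = -4979.39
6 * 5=30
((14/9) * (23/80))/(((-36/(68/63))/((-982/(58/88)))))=2111791/105705 = 19.98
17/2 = 8.50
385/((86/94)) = 18095/43 = 420.81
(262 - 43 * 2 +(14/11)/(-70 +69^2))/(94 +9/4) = 7265432/3973277 = 1.83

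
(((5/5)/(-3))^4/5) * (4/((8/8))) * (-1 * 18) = -8/45 = -0.18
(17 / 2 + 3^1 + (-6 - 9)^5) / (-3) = 1518727/6 = 253121.17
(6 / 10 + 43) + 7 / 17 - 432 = -32979/85 = -387.99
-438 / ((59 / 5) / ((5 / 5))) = -2190/59 = -37.12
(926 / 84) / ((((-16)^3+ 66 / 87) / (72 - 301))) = 3074783/4988004 = 0.62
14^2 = 196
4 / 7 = 0.57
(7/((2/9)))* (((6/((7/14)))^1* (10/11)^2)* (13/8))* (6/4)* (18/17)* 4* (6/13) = 3061800/2057 = 1488.48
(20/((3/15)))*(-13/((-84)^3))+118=17485093/148176 = 118.00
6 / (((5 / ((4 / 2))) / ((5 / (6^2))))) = 1/3 = 0.33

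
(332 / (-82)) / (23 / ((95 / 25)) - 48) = 3154/32677 = 0.10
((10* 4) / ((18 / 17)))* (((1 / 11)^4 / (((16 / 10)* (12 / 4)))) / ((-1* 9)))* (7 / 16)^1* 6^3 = -2975/527076 = -0.01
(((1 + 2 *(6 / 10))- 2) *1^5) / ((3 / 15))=1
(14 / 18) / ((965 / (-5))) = -7/1737 = 0.00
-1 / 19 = -0.05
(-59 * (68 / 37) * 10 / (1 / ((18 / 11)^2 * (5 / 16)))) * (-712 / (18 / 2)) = 321361200/4477 = 71780.48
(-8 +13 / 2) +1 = -1/2 = -0.50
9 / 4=2.25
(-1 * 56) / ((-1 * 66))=28/33 = 0.85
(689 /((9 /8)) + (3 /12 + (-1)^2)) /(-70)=-22093/2520 = -8.77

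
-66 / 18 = -11/3 = -3.67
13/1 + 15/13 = 184/13 = 14.15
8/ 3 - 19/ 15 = 7/5 = 1.40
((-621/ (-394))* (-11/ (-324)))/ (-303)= -253/1432584 = 0.00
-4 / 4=-1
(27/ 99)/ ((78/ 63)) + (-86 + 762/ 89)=-1965505/25454 = -77.22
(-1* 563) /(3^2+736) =-563/745 = -0.76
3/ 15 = 1/5 = 0.20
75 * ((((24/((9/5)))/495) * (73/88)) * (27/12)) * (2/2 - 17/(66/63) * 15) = -9732725/10648 = -914.04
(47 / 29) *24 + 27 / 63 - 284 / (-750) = 3022451/76125 = 39.70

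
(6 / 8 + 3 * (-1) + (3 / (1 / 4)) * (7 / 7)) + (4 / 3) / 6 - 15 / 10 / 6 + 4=247/18 = 13.72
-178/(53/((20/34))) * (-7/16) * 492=383145/901 = 425.24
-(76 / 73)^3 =-438976/389017 = -1.13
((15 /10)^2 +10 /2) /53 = 29/212 = 0.14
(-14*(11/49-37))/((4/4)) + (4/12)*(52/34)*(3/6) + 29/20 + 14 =3788213/7140 = 530.56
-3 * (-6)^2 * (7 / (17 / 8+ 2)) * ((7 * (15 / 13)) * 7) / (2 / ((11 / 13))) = -740880/169 = -4383.91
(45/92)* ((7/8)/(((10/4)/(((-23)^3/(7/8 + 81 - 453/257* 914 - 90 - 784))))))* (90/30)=25695117/9881890 = 2.60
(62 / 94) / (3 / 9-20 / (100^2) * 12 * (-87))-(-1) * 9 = 395709/42676 = 9.27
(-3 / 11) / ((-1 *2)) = 3/22 = 0.14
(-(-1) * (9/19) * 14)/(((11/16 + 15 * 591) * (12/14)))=2352/2695169 = 0.00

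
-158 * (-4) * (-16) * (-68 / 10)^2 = -11689472/25 = -467578.88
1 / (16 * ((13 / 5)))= 0.02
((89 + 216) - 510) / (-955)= 41/191 = 0.21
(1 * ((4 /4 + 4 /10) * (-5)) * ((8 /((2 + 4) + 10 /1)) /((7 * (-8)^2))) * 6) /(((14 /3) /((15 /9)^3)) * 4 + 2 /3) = -1125/112768 = -0.01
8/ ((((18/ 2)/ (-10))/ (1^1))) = -80/9 = -8.89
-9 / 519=-3/173 = -0.02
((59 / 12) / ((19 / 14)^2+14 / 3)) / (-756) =-413/413316 = 0.00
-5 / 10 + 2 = 3/2 = 1.50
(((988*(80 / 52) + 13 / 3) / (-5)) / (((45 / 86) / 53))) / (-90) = 10421867/30375 = 343.11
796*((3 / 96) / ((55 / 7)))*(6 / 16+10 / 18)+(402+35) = 13937491/31680 = 439.95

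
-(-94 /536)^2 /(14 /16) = -0.04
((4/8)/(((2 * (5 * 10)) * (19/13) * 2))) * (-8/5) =-13/4750 = 0.00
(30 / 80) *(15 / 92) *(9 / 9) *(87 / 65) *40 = 3915/1196 = 3.27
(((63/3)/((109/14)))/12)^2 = 2401/47524 = 0.05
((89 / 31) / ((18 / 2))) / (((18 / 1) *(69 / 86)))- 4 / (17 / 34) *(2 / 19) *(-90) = 249565673/3291921 = 75.81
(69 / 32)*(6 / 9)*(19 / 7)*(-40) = -2185/14 = -156.07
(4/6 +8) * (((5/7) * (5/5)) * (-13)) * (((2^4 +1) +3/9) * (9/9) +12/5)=-100048/63 = -1588.06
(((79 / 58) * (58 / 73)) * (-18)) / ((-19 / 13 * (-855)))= -2054/131765 = -0.02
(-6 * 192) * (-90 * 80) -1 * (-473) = 8294873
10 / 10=1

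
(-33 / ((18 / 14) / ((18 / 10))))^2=53361/25 = 2134.44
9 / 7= 1.29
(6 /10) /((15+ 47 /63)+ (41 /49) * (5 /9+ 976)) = 441/612155 = 0.00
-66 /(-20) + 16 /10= 49/10 = 4.90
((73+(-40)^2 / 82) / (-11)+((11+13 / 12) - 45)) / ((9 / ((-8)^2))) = -3578576/12177 = -293.88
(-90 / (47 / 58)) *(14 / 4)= -18270/47 = -388.72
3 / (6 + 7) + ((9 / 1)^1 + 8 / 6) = 412/39 = 10.56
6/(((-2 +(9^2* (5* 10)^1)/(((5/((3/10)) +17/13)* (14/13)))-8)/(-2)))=-58884/977605 = -0.06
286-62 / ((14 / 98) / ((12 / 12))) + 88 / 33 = -145.33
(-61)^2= 3721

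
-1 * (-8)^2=-64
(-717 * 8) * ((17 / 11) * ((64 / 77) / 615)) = -2080256/173635 = -11.98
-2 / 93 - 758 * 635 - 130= -44775782/93 = -481460.02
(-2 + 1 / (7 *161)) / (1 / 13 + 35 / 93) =-2723877/617596 = -4.41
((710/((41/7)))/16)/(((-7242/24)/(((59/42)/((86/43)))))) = -295/16728 = -0.02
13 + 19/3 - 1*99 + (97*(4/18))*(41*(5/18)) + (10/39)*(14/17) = 166.04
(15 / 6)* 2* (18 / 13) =6.92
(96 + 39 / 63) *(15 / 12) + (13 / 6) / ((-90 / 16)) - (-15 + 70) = 247169/3780 = 65.39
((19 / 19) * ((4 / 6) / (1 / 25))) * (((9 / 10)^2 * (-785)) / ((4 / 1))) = -21195/8 = -2649.38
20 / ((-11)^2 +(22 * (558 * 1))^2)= 20/150700297 = 0.00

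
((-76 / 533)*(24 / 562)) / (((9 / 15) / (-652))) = 991040/149773 = 6.62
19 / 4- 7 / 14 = 17/4 = 4.25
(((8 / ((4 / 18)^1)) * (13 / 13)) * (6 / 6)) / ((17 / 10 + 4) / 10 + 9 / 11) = 13200/509 = 25.93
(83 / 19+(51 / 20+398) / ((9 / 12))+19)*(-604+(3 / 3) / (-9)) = -863770753/2565 = -336752.73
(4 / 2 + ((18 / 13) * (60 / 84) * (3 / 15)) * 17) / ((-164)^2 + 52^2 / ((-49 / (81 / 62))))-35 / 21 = -331017574/198634371 = -1.67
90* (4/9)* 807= 32280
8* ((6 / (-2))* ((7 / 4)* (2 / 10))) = -42/5 = -8.40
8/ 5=1.60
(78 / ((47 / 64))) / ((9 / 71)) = 118144/141 = 837.90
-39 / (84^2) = -13/2352 = -0.01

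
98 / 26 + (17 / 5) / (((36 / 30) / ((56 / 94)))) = 10003/1833 = 5.46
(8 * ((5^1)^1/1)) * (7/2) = 140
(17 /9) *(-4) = -68/9 = -7.56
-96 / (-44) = 24/11 = 2.18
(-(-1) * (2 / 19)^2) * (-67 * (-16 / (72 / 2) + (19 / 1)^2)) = -869660/3249 = -267.67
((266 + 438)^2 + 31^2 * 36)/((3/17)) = 9013604/3 = 3004534.67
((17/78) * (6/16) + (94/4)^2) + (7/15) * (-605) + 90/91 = 1183673/4368 = 270.99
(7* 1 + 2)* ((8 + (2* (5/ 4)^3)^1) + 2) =4005/32 = 125.16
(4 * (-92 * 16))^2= 34668544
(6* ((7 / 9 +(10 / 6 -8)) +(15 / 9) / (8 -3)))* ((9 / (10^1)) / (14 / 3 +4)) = -423/130 = -3.25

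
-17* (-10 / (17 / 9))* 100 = 9000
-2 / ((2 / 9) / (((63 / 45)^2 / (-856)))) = 441/21400 = 0.02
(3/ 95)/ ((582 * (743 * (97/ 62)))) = 31/664134265 = 0.00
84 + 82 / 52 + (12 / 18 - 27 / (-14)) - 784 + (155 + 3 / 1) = -146827/273 = -537.83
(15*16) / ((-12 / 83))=-1660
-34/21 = -1.62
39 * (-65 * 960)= -2433600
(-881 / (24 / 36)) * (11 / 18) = -9691/12 = -807.58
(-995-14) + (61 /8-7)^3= -516483/512 = -1008.76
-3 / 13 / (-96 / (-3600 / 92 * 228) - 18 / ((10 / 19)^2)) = 25650/7221331 = 0.00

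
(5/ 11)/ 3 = 5/33 = 0.15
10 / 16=5/8 = 0.62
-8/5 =-1.60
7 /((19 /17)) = 119/19 = 6.26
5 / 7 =0.71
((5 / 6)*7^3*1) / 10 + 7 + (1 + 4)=40.58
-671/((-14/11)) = 7381/14 = 527.21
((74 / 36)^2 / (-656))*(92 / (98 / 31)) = -976097/5207328 = -0.19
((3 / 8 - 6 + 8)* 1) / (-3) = -19/24 = -0.79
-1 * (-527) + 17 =544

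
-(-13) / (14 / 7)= 13/2 = 6.50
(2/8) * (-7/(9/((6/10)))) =-7/60 = -0.12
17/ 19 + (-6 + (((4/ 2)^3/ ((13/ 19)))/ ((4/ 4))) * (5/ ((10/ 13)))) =1347/19 = 70.89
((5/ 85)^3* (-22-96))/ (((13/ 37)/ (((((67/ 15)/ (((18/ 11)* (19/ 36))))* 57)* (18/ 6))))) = -19306452/319345 = -60.46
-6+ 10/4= -3.50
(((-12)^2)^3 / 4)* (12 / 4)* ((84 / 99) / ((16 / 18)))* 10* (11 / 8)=29393280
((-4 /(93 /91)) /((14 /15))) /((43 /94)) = -12220/1333 = -9.17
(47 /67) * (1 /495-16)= -372193/33165 = -11.22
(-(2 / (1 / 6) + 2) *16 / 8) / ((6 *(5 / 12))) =-56/5 = -11.20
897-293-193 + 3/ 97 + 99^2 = 990567/97 = 10212.03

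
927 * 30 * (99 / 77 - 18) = -3253770/7 = -464824.29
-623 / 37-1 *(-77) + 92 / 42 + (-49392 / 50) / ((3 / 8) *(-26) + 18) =-12261856/213675 = -57.39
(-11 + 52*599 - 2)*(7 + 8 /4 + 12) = 653835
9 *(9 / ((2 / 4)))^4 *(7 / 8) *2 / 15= 551124/5 = 110224.80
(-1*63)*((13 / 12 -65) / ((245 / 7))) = 2301/20 = 115.05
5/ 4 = 1.25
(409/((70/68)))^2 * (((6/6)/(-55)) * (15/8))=-145032627/26950 = -5381.54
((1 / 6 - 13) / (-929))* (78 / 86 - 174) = -191037/79894 = -2.39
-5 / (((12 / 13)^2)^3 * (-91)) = 1856465/20901888 = 0.09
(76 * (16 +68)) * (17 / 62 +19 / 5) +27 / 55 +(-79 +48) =44294438/1705 = 25979.14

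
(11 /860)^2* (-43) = -121/17200 = -0.01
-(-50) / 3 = 50/3 = 16.67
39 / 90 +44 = 1333/30 = 44.43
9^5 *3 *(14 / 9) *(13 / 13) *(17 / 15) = 1561518/5 = 312303.60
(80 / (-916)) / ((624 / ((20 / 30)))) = -5/53586 = 0.00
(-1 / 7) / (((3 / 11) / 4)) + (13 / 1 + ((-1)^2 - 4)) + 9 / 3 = 10.90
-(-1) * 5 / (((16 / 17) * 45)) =17/144 = 0.12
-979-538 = -1517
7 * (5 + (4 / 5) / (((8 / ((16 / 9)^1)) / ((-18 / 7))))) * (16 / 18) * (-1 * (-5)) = 141.33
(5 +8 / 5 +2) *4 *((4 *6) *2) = 8256/5 = 1651.20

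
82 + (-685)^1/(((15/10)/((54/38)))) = -566.95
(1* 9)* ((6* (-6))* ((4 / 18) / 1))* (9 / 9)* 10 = -720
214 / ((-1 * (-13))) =214/13 = 16.46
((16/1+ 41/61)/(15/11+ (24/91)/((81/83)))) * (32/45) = 97729632/13468495 = 7.26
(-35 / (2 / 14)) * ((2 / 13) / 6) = -245/39 = -6.28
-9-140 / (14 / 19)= -199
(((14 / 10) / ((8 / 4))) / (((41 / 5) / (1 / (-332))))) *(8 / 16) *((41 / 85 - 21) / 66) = 763/19090830 = 0.00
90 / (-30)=-3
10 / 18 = 5/9 = 0.56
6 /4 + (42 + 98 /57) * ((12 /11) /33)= 40627/13794 = 2.95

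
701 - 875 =-174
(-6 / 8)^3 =-0.42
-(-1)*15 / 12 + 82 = 333/4 = 83.25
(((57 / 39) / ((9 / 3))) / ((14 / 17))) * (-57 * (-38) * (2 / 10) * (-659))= -76841377/455 = -168882.15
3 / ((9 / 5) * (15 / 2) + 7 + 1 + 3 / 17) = 102/737 = 0.14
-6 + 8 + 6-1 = 7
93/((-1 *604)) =-0.15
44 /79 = 0.56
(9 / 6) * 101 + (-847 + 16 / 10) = -6939/10 = -693.90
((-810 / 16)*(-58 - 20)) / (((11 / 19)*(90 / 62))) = 206739/44 = 4698.61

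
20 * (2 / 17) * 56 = 2240/17 = 131.76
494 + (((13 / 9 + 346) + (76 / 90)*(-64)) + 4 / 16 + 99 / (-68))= 133653/170 = 786.19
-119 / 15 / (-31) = 119/465 = 0.26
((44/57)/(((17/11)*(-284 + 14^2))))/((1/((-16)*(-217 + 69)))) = -13024/969 = -13.44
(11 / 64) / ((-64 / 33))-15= -61803/4096 = -15.09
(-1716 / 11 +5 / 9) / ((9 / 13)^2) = -236431/729 = -324.32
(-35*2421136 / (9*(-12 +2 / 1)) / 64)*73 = 77325031/72 = 1073958.76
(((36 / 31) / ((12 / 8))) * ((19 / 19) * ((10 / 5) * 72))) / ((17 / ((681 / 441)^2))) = 19787136/1265327 = 15.64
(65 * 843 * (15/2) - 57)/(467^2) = 821811/436178 = 1.88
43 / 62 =0.69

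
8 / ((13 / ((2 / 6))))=8/39 = 0.21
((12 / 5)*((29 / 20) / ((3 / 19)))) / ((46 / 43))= 23693/1150 = 20.60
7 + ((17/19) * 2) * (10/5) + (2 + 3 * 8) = 695/19 = 36.58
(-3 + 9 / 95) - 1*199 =-201.91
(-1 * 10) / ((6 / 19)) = -95/3 = -31.67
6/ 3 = 2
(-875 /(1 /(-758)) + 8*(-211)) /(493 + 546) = 661562/1039 = 636.73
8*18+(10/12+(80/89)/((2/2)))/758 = 144.00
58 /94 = 29/47 = 0.62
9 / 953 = 0.01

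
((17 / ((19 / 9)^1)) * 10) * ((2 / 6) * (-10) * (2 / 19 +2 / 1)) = -204000/361 = -565.10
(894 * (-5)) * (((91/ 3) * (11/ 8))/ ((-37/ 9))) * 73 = 489954465/148 = 3310503.14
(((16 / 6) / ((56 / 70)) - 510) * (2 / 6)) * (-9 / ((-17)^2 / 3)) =15.78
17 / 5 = 3.40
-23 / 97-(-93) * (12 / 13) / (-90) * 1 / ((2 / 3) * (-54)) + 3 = 316567/113490 = 2.79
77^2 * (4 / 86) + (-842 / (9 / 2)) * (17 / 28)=439303/2709 = 162.16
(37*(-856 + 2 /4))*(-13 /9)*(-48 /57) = -6583928/171 = -38502.50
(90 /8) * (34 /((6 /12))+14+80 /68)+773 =58097/34 = 1708.74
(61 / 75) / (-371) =-61/27825 = 0.00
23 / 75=0.31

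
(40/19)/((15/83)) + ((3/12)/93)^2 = 30629011/2629296 = 11.65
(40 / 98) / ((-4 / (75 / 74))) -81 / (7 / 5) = -210165/3626 = -57.96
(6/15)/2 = 1/5 = 0.20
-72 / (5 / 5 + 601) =-0.12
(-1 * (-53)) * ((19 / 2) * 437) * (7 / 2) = 3080413/4 = 770103.25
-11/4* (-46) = 253/2 = 126.50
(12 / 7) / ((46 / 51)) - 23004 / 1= -3703338/161 = -23002.10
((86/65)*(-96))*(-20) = 33024/13 = 2540.31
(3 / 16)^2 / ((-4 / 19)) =-171/1024 = -0.17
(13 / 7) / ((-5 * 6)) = -13/210 = -0.06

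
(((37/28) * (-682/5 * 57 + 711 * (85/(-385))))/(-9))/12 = 37662707/388080 = 97.05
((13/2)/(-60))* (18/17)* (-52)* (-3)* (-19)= 28899/85 = 339.99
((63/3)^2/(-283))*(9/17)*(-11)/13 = 43659/62543 = 0.70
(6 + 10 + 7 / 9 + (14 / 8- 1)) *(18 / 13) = 24.27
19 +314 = 333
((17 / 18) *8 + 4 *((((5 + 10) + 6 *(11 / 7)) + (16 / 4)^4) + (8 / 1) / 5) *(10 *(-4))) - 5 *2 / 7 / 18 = -45117.10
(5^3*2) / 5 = 50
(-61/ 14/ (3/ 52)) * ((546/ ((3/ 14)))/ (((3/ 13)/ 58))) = -435287216/9 = -48365246.22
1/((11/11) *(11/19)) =19/11 = 1.73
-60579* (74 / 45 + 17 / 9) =-1070229/5 = -214045.80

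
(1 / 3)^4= 1/81 = 0.01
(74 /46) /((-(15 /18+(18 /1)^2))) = -222/44827 = 0.00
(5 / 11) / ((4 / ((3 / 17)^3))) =135/216172 = 0.00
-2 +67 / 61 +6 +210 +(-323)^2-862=6324608/61 = 103682.10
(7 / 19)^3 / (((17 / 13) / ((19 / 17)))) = 4459/104329 = 0.04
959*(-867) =-831453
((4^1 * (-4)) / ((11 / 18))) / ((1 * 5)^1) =-288/55 = -5.24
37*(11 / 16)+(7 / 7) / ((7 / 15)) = 3089/112 = 27.58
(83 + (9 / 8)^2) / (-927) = -5393/59328 = -0.09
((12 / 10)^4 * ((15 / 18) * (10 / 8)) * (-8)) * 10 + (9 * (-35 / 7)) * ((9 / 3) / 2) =-240.30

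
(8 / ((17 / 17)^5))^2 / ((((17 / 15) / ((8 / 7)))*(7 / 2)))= 15360/833 = 18.44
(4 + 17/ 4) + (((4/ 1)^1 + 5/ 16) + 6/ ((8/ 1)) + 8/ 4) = 15.31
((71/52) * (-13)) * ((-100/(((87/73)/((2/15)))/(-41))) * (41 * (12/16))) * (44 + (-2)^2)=-12017411.03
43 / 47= 0.91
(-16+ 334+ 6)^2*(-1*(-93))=9762768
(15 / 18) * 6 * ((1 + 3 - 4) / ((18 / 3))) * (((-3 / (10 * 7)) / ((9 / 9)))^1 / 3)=0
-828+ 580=-248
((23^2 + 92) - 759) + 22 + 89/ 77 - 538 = -50269/77 = -652.84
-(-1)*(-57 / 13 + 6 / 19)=-1005/247 = -4.07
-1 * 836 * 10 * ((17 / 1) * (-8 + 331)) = -45904760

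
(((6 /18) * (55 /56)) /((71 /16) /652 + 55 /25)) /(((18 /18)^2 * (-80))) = -8965/4834494 = 0.00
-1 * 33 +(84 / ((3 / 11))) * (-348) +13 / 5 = -536072/5 = -107214.40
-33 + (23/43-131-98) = -11243/43 = -261.47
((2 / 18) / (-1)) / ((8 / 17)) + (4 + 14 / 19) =6157/1368 = 4.50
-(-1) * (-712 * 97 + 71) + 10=-68983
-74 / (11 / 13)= -962/11 = -87.45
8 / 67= 0.12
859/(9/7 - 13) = -6013/82 = -73.33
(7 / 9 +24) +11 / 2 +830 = 15485/18 = 860.28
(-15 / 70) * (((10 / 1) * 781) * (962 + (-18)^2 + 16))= -2178990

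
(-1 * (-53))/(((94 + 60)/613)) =32489/154 = 210.97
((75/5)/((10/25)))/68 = 75/136 = 0.55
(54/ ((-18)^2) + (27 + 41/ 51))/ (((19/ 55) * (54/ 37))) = 55.48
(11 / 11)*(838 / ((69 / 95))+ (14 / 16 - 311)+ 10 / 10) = 466243/552 = 844.64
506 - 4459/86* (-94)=231331/43 = 5379.79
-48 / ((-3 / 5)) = 80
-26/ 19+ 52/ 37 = 26/703 = 0.04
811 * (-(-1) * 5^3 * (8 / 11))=811000/11 = 73727.27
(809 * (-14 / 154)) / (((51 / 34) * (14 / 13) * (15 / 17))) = -178789/3465 = -51.60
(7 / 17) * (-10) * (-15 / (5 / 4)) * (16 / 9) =4480/51 = 87.84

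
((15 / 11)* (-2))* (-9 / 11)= 270/121 = 2.23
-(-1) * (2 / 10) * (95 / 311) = 19/311 = 0.06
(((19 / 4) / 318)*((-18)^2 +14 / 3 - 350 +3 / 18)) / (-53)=2413/404496 = 0.01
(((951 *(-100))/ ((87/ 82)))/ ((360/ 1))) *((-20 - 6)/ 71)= 91.18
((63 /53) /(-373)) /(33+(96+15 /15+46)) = -63/3479344 = 0.00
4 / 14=2/7 = 0.29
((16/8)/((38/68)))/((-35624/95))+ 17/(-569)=-199767/5067514 = -0.04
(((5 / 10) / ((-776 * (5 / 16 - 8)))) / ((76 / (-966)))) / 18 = -161/2720268 = 0.00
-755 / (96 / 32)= -755/3 = -251.67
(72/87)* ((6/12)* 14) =168/29 = 5.79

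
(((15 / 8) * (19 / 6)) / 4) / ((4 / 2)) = 95/128 = 0.74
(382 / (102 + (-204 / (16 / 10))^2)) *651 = 331576/21811 = 15.20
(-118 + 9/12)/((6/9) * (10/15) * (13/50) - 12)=15075/1528 = 9.87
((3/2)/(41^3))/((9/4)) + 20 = 4135262/206763 = 20.00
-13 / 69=-0.19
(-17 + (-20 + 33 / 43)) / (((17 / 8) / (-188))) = 2343232/731 = 3205.52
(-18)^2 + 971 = 1295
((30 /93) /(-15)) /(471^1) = -2/43803 = 0.00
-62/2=-31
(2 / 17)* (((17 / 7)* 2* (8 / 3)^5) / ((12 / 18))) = 65536/567 = 115.58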